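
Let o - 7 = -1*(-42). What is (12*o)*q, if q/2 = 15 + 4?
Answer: 22344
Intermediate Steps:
q = 38 (q = 2*(15 + 4) = 2*19 = 38)
o = 49 (o = 7 - 1*(-42) = 7 + 42 = 49)
(12*o)*q = (12*49)*38 = 588*38 = 22344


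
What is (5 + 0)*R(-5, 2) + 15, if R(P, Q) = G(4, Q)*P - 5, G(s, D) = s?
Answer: -110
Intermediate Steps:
R(P, Q) = -5 + 4*P (R(P, Q) = 4*P - 5 = -5 + 4*P)
(5 + 0)*R(-5, 2) + 15 = (5 + 0)*(-5 + 4*(-5)) + 15 = 5*(-5 - 20) + 15 = 5*(-25) + 15 = -125 + 15 = -110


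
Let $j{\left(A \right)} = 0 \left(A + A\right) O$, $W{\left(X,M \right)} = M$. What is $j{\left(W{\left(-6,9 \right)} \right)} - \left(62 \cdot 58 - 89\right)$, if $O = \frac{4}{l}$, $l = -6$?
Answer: $-3507$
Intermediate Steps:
$O = - \frac{2}{3}$ ($O = \frac{4}{-6} = 4 \left(- \frac{1}{6}\right) = - \frac{2}{3} \approx -0.66667$)
$j{\left(A \right)} = 0$ ($j{\left(A \right)} = 0 \left(A + A\right) \left(- \frac{2}{3}\right) = 0 \cdot 2 A \left(- \frac{2}{3}\right) = 0 \left(- \frac{2}{3}\right) = 0$)
$j{\left(W{\left(-6,9 \right)} \right)} - \left(62 \cdot 58 - 89\right) = 0 - \left(62 \cdot 58 - 89\right) = 0 - \left(3596 - 89\right) = 0 - 3507 = -3507$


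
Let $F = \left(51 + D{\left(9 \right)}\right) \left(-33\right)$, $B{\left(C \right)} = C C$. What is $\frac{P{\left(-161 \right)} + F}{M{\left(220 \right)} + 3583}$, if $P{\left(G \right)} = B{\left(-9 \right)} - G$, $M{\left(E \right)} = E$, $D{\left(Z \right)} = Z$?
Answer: $- \frac{1738}{3803} \approx -0.45701$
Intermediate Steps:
$B{\left(C \right)} = C^{2}$
$P{\left(G \right)} = 81 - G$ ($P{\left(G \right)} = \left(-9\right)^{2} - G = 81 - G$)
$F = -1980$ ($F = \left(51 + 9\right) \left(-33\right) = 60 \left(-33\right) = -1980$)
$\frac{P{\left(-161 \right)} + F}{M{\left(220 \right)} + 3583} = \frac{\left(81 - -161\right) - 1980}{220 + 3583} = \frac{\left(81 + 161\right) - 1980}{3803} = \left(242 - 1980\right) \frac{1}{3803} = \left(-1738\right) \frac{1}{3803} = - \frac{1738}{3803}$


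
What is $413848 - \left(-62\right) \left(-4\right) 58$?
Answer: $399464$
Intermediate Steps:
$413848 - \left(-62\right) \left(-4\right) 58 = 413848 - 248 \cdot 58 = 413848 - 14384 = 399464$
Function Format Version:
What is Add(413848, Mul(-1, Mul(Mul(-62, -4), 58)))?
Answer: 399464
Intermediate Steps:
Add(413848, Mul(-1, Mul(Mul(-62, -4), 58))) = Add(413848, Mul(-1, Mul(248, 58))) = Add(413848, Mul(-1, 14384)) = Add(413848, -14384) = 399464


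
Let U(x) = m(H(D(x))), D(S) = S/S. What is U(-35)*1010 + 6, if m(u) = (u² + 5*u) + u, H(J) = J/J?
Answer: 7076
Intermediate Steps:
D(S) = 1
H(J) = 1
m(u) = u² + 6*u
U(x) = 7 (U(x) = 1*(6 + 1) = 1*7 = 7)
U(-35)*1010 + 6 = 7*1010 + 6 = 7070 + 6 = 7076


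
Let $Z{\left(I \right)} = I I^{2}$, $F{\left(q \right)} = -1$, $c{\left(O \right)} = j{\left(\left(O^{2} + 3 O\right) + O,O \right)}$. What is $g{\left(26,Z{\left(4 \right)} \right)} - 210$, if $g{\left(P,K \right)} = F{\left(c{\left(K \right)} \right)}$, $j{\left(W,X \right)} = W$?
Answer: $-211$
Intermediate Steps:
$c{\left(O \right)} = O^{2} + 4 O$ ($c{\left(O \right)} = \left(O^{2} + 3 O\right) + O = O^{2} + 4 O$)
$Z{\left(I \right)} = I^{3}$
$g{\left(P,K \right)} = -1$
$g{\left(26,Z{\left(4 \right)} \right)} - 210 = -1 - 210 = -211$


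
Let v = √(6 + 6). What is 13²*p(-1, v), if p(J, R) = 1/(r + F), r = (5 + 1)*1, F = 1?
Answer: 169/7 ≈ 24.143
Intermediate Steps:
v = 2*√3 (v = √12 = 2*√3 ≈ 3.4641)
r = 6 (r = 6*1 = 6)
p(J, R) = ⅐ (p(J, R) = 1/(6 + 1) = 1/7 = ⅐)
13²*p(-1, v) = 13²*(⅐) = 169*(⅐) = 169/7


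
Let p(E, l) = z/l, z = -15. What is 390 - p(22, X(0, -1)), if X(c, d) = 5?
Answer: 393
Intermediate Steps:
p(E, l) = -15/l
390 - p(22, X(0, -1)) = 390 - (-15)/5 = 390 - 1*(-3) = 390 + 3 = 393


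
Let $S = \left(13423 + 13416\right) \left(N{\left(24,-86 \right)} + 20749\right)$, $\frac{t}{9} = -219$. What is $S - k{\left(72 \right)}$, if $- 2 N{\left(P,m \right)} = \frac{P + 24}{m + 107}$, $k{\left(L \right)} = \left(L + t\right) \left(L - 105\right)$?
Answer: $\frac{3897523496}{7} \approx 5.5679 \cdot 10^{8}$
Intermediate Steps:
$t = -1971$ ($t = 9 \left(-219\right) = -1971$)
$k{\left(L \right)} = \left(-1971 + L\right) \left(-105 + L\right)$ ($k{\left(L \right)} = \left(L - 1971\right) \left(L - 105\right) = \left(-1971 + L\right) \left(-105 + L\right)$)
$N{\left(P,m \right)} = - \frac{24 + P}{2 \left(107 + m\right)}$ ($N{\left(P,m \right)} = - \frac{\left(P + 24\right) \frac{1}{m + 107}}{2} = - \frac{\left(24 + P\right) \frac{1}{107 + m}}{2} = - \frac{\frac{1}{107 + m} \left(24 + P\right)}{2} = - \frac{24 + P}{2 \left(107 + m\right)}$)
$S = \frac{3897962165}{7}$ ($S = \left(13423 + 13416\right) \left(\frac{-24 - 24}{2 \left(107 - 86\right)} + 20749\right) = 26839 \left(\frac{-24 - 24}{2 \cdot 21} + 20749\right) = 26839 \left(\frac{1}{2} \cdot \frac{1}{21} \left(-48\right) + 20749\right) = 26839 \left(- \frac{8}{7} + 20749\right) = 26839 \cdot \frac{145235}{7} = \frac{3897962165}{7} \approx 5.5685 \cdot 10^{8}$)
$S - k{\left(72 \right)} = \frac{3897962165}{7} - \left(206955 + 72^{2} - 149472\right) = \frac{3897962165}{7} - \left(206955 + 5184 - 149472\right) = \frac{3897962165}{7} - 62667 = \frac{3897523496}{7}$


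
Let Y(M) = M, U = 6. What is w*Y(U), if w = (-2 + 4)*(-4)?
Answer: -48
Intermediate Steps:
w = -8 (w = 2*(-4) = -8)
w*Y(U) = -8*6 = -48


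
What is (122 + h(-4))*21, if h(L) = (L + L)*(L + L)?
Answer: 3906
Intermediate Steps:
h(L) = 4*L² (h(L) = (2*L)*(2*L) = 4*L²)
(122 + h(-4))*21 = (122 + 4*(-4)²)*21 = (122 + 4*16)*21 = (122 + 64)*21 = 186*21 = 3906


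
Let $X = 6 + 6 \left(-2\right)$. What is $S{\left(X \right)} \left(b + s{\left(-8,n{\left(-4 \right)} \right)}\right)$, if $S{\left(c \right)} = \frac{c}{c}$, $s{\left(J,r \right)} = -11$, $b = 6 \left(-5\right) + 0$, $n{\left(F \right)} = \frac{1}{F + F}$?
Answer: $-41$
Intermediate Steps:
$n{\left(F \right)} = \frac{1}{2 F}$
$b = -30$ ($b = -30 + 0 = -30$)
$X = -6$ ($X = 6 - 12 = -6$)
$S{\left(c \right)} = 1$
$S{\left(X \right)} \left(b + s{\left(-8,n{\left(-4 \right)} \right)}\right) = 1 \left(-30 - 11\right) = 1 \left(-41\right) = -41$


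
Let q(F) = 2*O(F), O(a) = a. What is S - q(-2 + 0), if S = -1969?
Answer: -1965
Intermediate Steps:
q(F) = 2*F
S - q(-2 + 0) = -1969 - 2*(-2 + 0) = -1969 - 2*(-2) = -1969 - 1*(-4) = -1969 + 4 = -1965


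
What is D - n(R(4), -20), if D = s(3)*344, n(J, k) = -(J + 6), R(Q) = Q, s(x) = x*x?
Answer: 3106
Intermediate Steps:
s(x) = x**2
n(J, k) = -6 - J (n(J, k) = -(6 + J) = -6 - J)
D = 3096 (D = 3**2*344 = 9*344 = 3096)
D - n(R(4), -20) = 3096 - (-6 - 1*4) = 3096 - (-6 - 4) = 3096 - 1*(-10) = 3096 + 10 = 3106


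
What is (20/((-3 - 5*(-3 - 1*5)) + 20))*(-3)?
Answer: -20/19 ≈ -1.0526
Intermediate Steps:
(20/((-3 - 5*(-3 - 1*5)) + 20))*(-3) = (20/((-3 - 5*(-3 - 5)) + 20))*(-3) = (20/((-3 - 5*(-8)) + 20))*(-3) = (20/((-3 + 40) + 20))*(-3) = (20/(37 + 20))*(-3) = (20/57)*(-3) = -20/19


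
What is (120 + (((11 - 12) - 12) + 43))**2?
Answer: 22500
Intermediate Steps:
(120 + (((11 - 12) - 12) + 43))**2 = (120 + ((-1 - 12) + 43))**2 = (120 + (-13 + 43))**2 = (120 + 30)**2 = 150**2 = 22500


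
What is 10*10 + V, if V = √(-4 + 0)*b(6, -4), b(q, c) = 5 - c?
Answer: 100 + 18*I ≈ 100.0 + 18.0*I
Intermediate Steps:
V = 18*I (V = √(-4 + 0)*(5 - 1*(-4)) = √(-4)*(5 + 4) = (2*I)*9 = 18*I ≈ 18.0*I)
10*10 + V = 10*10 + 18*I = 100 + 18*I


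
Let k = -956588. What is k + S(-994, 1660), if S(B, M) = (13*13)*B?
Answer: -1124574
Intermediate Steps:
S(B, M) = 169*B
k + S(-994, 1660) = -956588 + 169*(-994) = -956588 - 167986 = -1124574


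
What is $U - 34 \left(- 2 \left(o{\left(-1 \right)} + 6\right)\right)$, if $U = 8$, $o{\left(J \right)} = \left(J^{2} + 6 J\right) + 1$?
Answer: $144$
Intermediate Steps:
$o{\left(J \right)} = 1 + J^{2} + 6 J$
$U - 34 \left(- 2 \left(o{\left(-1 \right)} + 6\right)\right) = 8 - 34 \left(- 2 \left(\left(1 + \left(-1\right)^{2} + 6 \left(-1\right)\right) + 6\right)\right) = 8 - 34 \left(- 2 \left(\left(1 + 1 - 6\right) + 6\right)\right) = 8 - 34 \left(- 2 \left(-4 + 6\right)\right) = 8 - 34 \left(\left(-2\right) 2\right) = 8 - -136 = 8 + 136 = 144$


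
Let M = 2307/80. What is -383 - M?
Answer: -32947/80 ≈ -411.84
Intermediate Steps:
M = 2307/80 (M = 2307*(1/80) = 2307/80 ≈ 28.837)
-383 - M = -383 - 1*2307/80 = -383 - 2307/80 = -32947/80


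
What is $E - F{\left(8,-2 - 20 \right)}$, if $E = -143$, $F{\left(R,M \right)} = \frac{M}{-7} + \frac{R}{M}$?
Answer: $- \frac{11225}{77} \approx -145.78$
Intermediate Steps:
$F{\left(R,M \right)} = - \frac{M}{7} + \frac{R}{M}$ ($F{\left(R,M \right)} = M \left(- \frac{1}{7}\right) + \frac{R}{M} = - \frac{M}{7} + \frac{R}{M}$)
$E - F{\left(8,-2 - 20 \right)} = -143 - \left(- \frac{-2 - 20}{7} + \frac{8}{-2 - 20}\right) = -143 - \left(\left(- \frac{1}{7}\right) \left(-22\right) + \frac{8}{-22}\right) = -143 - \left(\frac{22}{7} + 8 \left(- \frac{1}{22}\right)\right) = -143 - \left(\frac{22}{7} - \frac{4}{11}\right) = -143 - \frac{214}{77} = - \frac{11225}{77}$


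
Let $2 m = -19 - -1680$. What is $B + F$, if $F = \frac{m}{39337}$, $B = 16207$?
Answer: $\frac{1275071179}{78674} \approx 16207.0$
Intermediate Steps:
$m = \frac{1661}{2}$ ($m = \frac{-19 - -1680}{2} = \frac{-19 + 1680}{2} = \frac{1}{2} \cdot 1661 = \frac{1661}{2} \approx 830.5$)
$F = \frac{1661}{78674}$ ($F = \frac{1661}{2 \cdot 39337} = \frac{1661}{2} \cdot \frac{1}{39337} = \frac{1661}{78674} \approx 0.021112$)
$B + F = 16207 + \frac{1661}{78674} = \frac{1275071179}{78674}$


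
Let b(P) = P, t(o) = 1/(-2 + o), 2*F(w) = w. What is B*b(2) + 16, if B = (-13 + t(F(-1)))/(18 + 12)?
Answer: 1133/75 ≈ 15.107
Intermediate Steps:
F(w) = w/2
B = -67/150 (B = (-13 + 1/(-2 + (½)*(-1)))/(18 + 12) = (-13 + 1/(-2 - ½))/30 = (-13 + 1/(-5/2))*(1/30) = (-13 - ⅖)*(1/30) = -67/5*1/30 = -67/150 ≈ -0.44667)
B*b(2) + 16 = -67/150*2 + 16 = -67/75 + 16 = 1133/75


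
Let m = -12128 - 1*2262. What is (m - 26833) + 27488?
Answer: -13735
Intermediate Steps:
m = -14390 (m = -12128 - 2262 = -14390)
(m - 26833) + 27488 = (-14390 - 26833) + 27488 = -41223 + 27488 = -13735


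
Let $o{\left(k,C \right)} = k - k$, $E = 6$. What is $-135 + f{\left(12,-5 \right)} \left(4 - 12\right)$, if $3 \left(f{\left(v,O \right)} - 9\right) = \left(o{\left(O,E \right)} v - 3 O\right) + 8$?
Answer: $- \frac{805}{3} \approx -268.33$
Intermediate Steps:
$o{\left(k,C \right)} = 0$
$f{\left(v,O \right)} = \frac{35}{3} - O$ ($f{\left(v,O \right)} = 9 + \frac{\left(0 v - 3 O\right) + 8}{3} = 9 + \frac{\left(0 - 3 O\right) + 8}{3} = 9 + \frac{- 3 O + 8}{3} = 9 + \frac{8 - 3 O}{3} = 9 - \left(- \frac{8}{3} + O\right) = \frac{35}{3} - O$)
$-135 + f{\left(12,-5 \right)} \left(4 - 12\right) = -135 + \left(\frac{35}{3} - -5\right) \left(4 - 12\right) = -135 + \left(\frac{35}{3} + 5\right) \left(4 - 12\right) = -135 + \frac{50}{3} \left(-8\right) = -135 - \frac{400}{3} = - \frac{805}{3}$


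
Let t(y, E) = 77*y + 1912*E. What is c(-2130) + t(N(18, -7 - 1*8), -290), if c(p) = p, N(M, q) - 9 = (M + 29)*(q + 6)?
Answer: -588488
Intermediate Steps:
N(M, q) = 9 + (6 + q)*(29 + M) (N(M, q) = 9 + (M + 29)*(q + 6) = 9 + (29 + M)*(6 + q) = 9 + (6 + q)*(29 + M))
c(-2130) + t(N(18, -7 - 1*8), -290) = -2130 + (77*(183 + 6*18 + 29*(-7 - 1*8) + 18*(-7 - 1*8)) + 1912*(-290)) = -2130 + (77*(183 + 108 + 29*(-7 - 8) + 18*(-7 - 8)) - 554480) = -2130 + (77*(183 + 108 + 29*(-15) + 18*(-15)) - 554480) = -2130 + (77*(183 + 108 - 435 - 270) - 554480) = -2130 + (77*(-414) - 554480) = -2130 + (-31878 - 554480) = -2130 - 586358 = -588488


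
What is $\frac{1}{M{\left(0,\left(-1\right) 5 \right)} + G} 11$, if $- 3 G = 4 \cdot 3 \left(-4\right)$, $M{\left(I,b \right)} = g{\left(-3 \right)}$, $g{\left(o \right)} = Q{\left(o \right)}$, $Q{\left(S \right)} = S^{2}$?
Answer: $\frac{11}{25} \approx 0.44$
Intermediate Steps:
$g{\left(o \right)} = o^{2}$
$M{\left(I,b \right)} = 9$ ($M{\left(I,b \right)} = \left(-3\right)^{2} = 9$)
$G = 16$ ($G = - \frac{4 \cdot 3 \left(-4\right)}{3} = - \frac{12 \left(-4\right)}{3} = \left(- \frac{1}{3}\right) \left(-48\right) = 16$)
$\frac{1}{M{\left(0,\left(-1\right) 5 \right)} + G} 11 = \frac{1}{9 + 16} \cdot 11 = \frac{1}{25} \cdot 11 = \frac{11}{25}$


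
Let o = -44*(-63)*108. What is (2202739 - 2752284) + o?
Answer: -250169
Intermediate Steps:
o = 299376 (o = 2772*108 = 299376)
(2202739 - 2752284) + o = (2202739 - 2752284) + 299376 = -549545 + 299376 = -250169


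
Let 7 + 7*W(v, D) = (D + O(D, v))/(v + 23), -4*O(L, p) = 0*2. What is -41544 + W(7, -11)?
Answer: -8724461/210 ≈ -41545.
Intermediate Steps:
O(L, p) = 0 (O(L, p) = -0*2 = -¼*0 = 0)
W(v, D) = -1 + D/(7*(23 + v)) (W(v, D) = -1 + ((D + 0)/(v + 23))/7 = -1 + (D/(23 + v))/7 = -1 + D/(7*(23 + v)))
-41544 + W(7, -11) = -41544 + (-23 - 1*7 + (⅐)*(-11))/(23 + 7) = -41544 + (-23 - 7 - 11/7)/30 = -41544 + (1/30)*(-221/7) = -41544 - 221/210 = -8724461/210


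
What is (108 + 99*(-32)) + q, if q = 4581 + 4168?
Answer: 5689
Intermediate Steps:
q = 8749
(108 + 99*(-32)) + q = (108 + 99*(-32)) + 8749 = (108 - 3168) + 8749 = -3060 + 8749 = 5689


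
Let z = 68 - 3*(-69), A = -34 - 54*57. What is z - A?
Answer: 3387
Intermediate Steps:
A = -3112 (A = -34 - 3078 = -3112)
z = 275 (z = 68 + 207 = 275)
z - A = 275 - 1*(-3112) = 275 + 3112 = 3387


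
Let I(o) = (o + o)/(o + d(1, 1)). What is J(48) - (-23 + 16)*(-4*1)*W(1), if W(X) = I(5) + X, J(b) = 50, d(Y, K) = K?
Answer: -74/3 ≈ -24.667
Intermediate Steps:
I(o) = 2*o/(1 + o) (I(o) = (o + o)/(o + 1) = (2*o)/(1 + o) = 2*o/(1 + o))
W(X) = 5/3 + X (W(X) = 2*5/(1 + 5) + X = 2*5/6 + X = 2*5*(⅙) + X = 5/3 + X)
J(48) - (-23 + 16)*(-4*1)*W(1) = 50 - (-23 + 16)*(-4*1)*(5/3 + 1) = 50 - (-7)*(-4*8/3) = 50 - (-7)*(-32)/3 = 50 - 1*224/3 = 50 - 224/3 = -74/3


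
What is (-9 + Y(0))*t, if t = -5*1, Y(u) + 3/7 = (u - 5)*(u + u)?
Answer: 330/7 ≈ 47.143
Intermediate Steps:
Y(u) = -3/7 + 2*u*(-5 + u) (Y(u) = -3/7 + (u - 5)*(u + u) = -3/7 + (-5 + u)*(2*u) = -3/7 + 2*u*(-5 + u))
t = -5
(-9 + Y(0))*t = (-9 + (-3/7 - 10*0 + 2*0²))*(-5) = (-9 + (-3/7 + 0 + 2*0))*(-5) = (-9 + (-3/7 + 0 + 0))*(-5) = (-9 - 3/7)*(-5) = -66/7*(-5) = 330/7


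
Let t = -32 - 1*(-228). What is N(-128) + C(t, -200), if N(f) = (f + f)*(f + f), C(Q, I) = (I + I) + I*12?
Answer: 62736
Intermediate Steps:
t = 196 (t = -32 + 228 = 196)
C(Q, I) = 14*I (C(Q, I) = 2*I + 12*I = 14*I)
N(f) = 4*f**2 (N(f) = (2*f)*(2*f) = 4*f**2)
N(-128) + C(t, -200) = 4*(-128)**2 + 14*(-200) = 4*16384 - 2800 = 65536 - 2800 = 62736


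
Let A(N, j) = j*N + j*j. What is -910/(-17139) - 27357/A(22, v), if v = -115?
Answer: -153046391/61100535 ≈ -2.5048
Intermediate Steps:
A(N, j) = j**2 + N*j (A(N, j) = N*j + j**2 = j**2 + N*j)
-910/(-17139) - 27357/A(22, v) = -910/(-17139) - 27357*(-1/(115*(22 - 115))) = -910*(-1/17139) - 27357/((-115*(-93))) = 910/17139 - 27357/10695 = 910/17139 - 27357*1/10695 = 910/17139 - 9119/3565 = -153046391/61100535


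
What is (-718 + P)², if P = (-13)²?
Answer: 301401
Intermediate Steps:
P = 169
(-718 + P)² = (-718 + 169)² = (-549)² = 301401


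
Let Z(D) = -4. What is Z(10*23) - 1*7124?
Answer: -7128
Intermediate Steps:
Z(10*23) - 1*7124 = -4 - 1*7124 = -4 - 7124 = -7128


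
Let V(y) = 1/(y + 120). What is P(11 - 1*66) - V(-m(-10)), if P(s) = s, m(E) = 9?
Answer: -6106/111 ≈ -55.009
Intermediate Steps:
V(y) = 1/(120 + y)
P(11 - 1*66) - V(-m(-10)) = (11 - 1*66) - 1/(120 - 1*9) = (11 - 66) - 1/(120 - 9) = -55 - 1/111 = -6106/111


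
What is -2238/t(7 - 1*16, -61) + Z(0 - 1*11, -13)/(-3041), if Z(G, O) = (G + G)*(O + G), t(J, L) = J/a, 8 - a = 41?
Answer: -24954974/3041 ≈ -8206.2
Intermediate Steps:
a = -33 (a = 8 - 1*41 = 8 - 41 = -33)
t(J, L) = -J/33 (t(J, L) = J/(-33) = J*(-1/33) = -J/33)
Z(G, O) = 2*G*(G + O) (Z(G, O) = (2*G)*(G + O) = 2*G*(G + O))
-2238/t(7 - 1*16, -61) + Z(0 - 1*11, -13)/(-3041) = -2238*(-33/(7 - 1*16)) + (2*(0 - 1*11)*((0 - 1*11) - 13))/(-3041) = -2238*(-33/(7 - 16)) + (2*(0 - 11)*((0 - 11) - 13))*(-1/3041) = -2238/((-1/33*(-9))) + (2*(-11)*(-11 - 13))*(-1/3041) = -2238/3/11 + (2*(-11)*(-24))*(-1/3041) = -2238*11/3 + 528*(-1/3041) = -8206 - 528/3041 = -24954974/3041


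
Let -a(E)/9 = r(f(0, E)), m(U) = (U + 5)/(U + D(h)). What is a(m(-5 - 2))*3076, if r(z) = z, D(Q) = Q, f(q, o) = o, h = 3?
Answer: -13842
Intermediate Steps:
m(U) = (5 + U)/(3 + U) (m(U) = (U + 5)/(U + 3) = (5 + U)/(3 + U))
a(E) = -9*E
a(m(-5 - 2))*3076 = -9*(5 + (-5 - 2))/(3 + (-5 - 2))*3076 = -9*(5 - 7)/(3 - 7)*3076 = -9*(-2)/(-4)*3076 = -(-9)*(-2)/4*3076 = -9*½*3076 = -9/2*3076 = -13842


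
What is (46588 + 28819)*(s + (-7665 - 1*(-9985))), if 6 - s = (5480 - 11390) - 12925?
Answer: 1595687527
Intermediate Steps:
s = 18841 (s = 6 - ((5480 - 11390) - 12925) = 6 - (-5910 - 12925) = 6 - 1*(-18835) = 6 + 18835 = 18841)
(46588 + 28819)*(s + (-7665 - 1*(-9985))) = (46588 + 28819)*(18841 + (-7665 - 1*(-9985))) = 75407*(18841 + (-7665 + 9985)) = 75407*(18841 + 2320) = 75407*21161 = 1595687527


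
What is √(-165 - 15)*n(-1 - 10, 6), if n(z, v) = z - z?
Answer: 0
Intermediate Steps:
n(z, v) = 0
√(-165 - 15)*n(-1 - 10, 6) = √(-165 - 15)*0 = √(-180)*0 = (6*I*√5)*0 = 0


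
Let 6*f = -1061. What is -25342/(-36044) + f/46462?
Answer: 1756599335/2512014492 ≈ 0.69928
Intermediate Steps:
f = -1061/6 (f = (⅙)*(-1061) = -1061/6 ≈ -176.83)
-25342/(-36044) + f/46462 = -25342/(-36044) - 1061/6/46462 = -25342*(-1/36044) - 1061/6*1/46462 = 12671/18022 - 1061/278772 = 1756599335/2512014492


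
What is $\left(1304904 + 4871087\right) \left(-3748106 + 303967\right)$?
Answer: $-21270971466749$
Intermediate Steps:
$\left(1304904 + 4871087\right) \left(-3748106 + 303967\right) = 6175991 \left(-3444139\right) = -21270971466749$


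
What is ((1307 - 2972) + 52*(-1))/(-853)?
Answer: 1717/853 ≈ 2.0129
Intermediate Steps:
((1307 - 2972) + 52*(-1))/(-853) = (-1665 - 52)*(-1/853) = -1717*(-1/853) = 1717/853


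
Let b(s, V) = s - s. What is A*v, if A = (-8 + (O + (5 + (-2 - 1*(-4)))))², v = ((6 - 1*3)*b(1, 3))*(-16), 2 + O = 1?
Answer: 0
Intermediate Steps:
O = -1 (O = -2 + 1 = -1)
b(s, V) = 0
v = 0 (v = ((6 - 1*3)*0)*(-16) = ((6 - 3)*0)*(-16) = (3*0)*(-16) = 0*(-16) = 0)
A = 4 (A = (-8 + (-1 + (5 + (-2 - 1*(-4)))))² = (-8 + (-1 + (5 + (-2 + 4))))² = (-8 + (-1 + (5 + 2)))² = (-8 + (-1 + 7))² = (-8 + 6)² = (-2)² = 4)
A*v = 4*0 = 0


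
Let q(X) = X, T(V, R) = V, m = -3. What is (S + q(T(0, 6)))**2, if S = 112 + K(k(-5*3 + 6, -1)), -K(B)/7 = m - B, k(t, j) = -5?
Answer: 9604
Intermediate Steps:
K(B) = 21 + 7*B (K(B) = -7*(-3 - B) = 21 + 7*B)
S = 98 (S = 112 + (21 + 7*(-5)) = 112 + (21 - 35) = 112 - 14 = 98)
(S + q(T(0, 6)))**2 = (98 + 0)**2 = 98**2 = 9604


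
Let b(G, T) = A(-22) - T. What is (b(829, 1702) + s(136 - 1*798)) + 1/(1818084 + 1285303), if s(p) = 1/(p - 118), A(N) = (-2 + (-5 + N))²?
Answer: -2084175744067/2420641860 ≈ -861.00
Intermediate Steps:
A(N) = (-7 + N)²
b(G, T) = 841 - T (b(G, T) = (-7 - 22)² - T = (-29)² - T = 841 - T)
s(p) = 1/(-118 + p)
(b(829, 1702) + s(136 - 1*798)) + 1/(1818084 + 1285303) = ((841 - 1*1702) + 1/(-118 + (136 - 1*798))) + 1/(1818084 + 1285303) = ((841 - 1702) + 1/(-118 + (136 - 798))) + 1/3103387 = (-861 + 1/(-118 - 662)) + 1/3103387 = (-861 + 1/(-780)) + 1/3103387 = (-861 - 1/780) + 1/3103387 = -671581/780 + 1/3103387 = -2084175744067/2420641860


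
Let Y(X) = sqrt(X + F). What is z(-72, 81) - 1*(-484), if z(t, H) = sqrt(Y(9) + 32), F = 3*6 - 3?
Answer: 484 + sqrt(32 + 2*sqrt(6)) ≈ 490.07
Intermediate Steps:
F = 15 (F = 18 - 3 = 15)
Y(X) = sqrt(15 + X) (Y(X) = sqrt(X + 15) = sqrt(15 + X))
z(t, H) = sqrt(32 + 2*sqrt(6)) (z(t, H) = sqrt(sqrt(15 + 9) + 32) = sqrt(sqrt(24) + 32) = sqrt(2*sqrt(6) + 32) = sqrt(32 + 2*sqrt(6)))
z(-72, 81) - 1*(-484) = sqrt(32 + 2*sqrt(6)) - 1*(-484) = sqrt(32 + 2*sqrt(6)) + 484 = 484 + sqrt(32 + 2*sqrt(6))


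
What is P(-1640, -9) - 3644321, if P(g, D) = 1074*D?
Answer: -3653987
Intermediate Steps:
P(-1640, -9) - 3644321 = 1074*(-9) - 3644321 = -9666 - 3644321 = -3653987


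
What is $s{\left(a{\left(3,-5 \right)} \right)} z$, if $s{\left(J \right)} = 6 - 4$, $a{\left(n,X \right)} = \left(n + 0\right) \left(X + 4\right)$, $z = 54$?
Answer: $108$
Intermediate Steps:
$a{\left(n,X \right)} = n \left(4 + X\right)$
$s{\left(J \right)} = 2$ ($s{\left(J \right)} = 6 - 4 = 2$)
$s{\left(a{\left(3,-5 \right)} \right)} z = 2 \cdot 54 = 108$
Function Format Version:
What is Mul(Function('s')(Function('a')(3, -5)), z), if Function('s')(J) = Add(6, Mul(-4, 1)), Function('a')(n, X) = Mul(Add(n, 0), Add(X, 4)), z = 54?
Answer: 108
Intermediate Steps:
Function('a')(n, X) = Mul(n, Add(4, X))
Function('s')(J) = 2 (Function('s')(J) = Add(6, -4) = 2)
Mul(Function('s')(Function('a')(3, -5)), z) = Mul(2, 54) = 108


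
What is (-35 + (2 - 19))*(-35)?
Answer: 1820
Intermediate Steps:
(-35 + (2 - 19))*(-35) = (-35 - 17)*(-35) = -52*(-35) = 1820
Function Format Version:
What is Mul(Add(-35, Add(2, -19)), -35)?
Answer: 1820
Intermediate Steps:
Mul(Add(-35, Add(2, -19)), -35) = Mul(Add(-35, -17), -35) = Mul(-52, -35) = 1820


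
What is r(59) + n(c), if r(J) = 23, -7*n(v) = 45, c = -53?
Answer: 116/7 ≈ 16.571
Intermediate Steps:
n(v) = -45/7 (n(v) = -⅐*45 = -45/7)
r(59) + n(c) = 23 - 45/7 = 116/7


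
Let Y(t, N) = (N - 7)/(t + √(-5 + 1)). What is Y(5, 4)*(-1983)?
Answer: 29745/29 - 11898*I/29 ≈ 1025.7 - 410.28*I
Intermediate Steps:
Y(t, N) = (-7 + N)/(t + 2*I) (Y(t, N) = (-7 + N)/(t + √(-4)) = (-7 + N)/(t + 2*I))
Y(5, 4)*(-1983) = ((-7 + 4)/(5 + 2*I))*(-1983) = (((5 - 2*I)/29)*(-3))*(-1983) = -3*(5 - 2*I)/29*(-1983) = 5949*(5 - 2*I)/29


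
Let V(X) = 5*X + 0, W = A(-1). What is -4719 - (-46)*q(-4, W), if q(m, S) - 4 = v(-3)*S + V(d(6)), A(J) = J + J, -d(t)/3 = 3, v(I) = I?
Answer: -6329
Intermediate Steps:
d(t) = -9 (d(t) = -3*3 = -9)
A(J) = 2*J
W = -2 (W = 2*(-1) = -2)
V(X) = 5*X
q(m, S) = -41 - 3*S (q(m, S) = 4 + (-3*S + 5*(-9)) = 4 + (-3*S - 45) = 4 + (-45 - 3*S) = -41 - 3*S)
-4719 - (-46)*q(-4, W) = -4719 - (-46)*(-41 - 3*(-2)) = -4719 - (-46)*(-41 + 6) = -4719 - (-46)*(-35) = -4719 - 1*1610 = -4719 - 1610 = -6329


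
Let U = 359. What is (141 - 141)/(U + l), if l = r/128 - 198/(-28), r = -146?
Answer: 0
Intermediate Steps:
l = 2657/448 (l = -146/128 - 198/(-28) = -146*1/128 - 198*(-1/28) = -73/64 + 99/14 = 2657/448 ≈ 5.9308)
(141 - 141)/(U + l) = (141 - 141)/(359 + 2657/448) = 0/(163489/448) = 0*(448/163489) = 0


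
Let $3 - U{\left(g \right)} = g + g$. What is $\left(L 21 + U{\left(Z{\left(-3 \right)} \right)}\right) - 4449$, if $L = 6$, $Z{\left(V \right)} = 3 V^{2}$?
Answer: $-4374$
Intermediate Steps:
$U{\left(g \right)} = 3 - 2 g$ ($U{\left(g \right)} = 3 - \left(g + g\right) = 3 - 2 g$)
$\left(L 21 + U{\left(Z{\left(-3 \right)} \right)}\right) - 4449 = \left(6 \cdot 21 + \left(3 - 2 \cdot 3 \left(-3\right)^{2}\right)\right) - 4449 = \left(126 + \left(3 - 2 \cdot 3 \cdot 9\right)\right) - 4449 = \left(126 + \left(3 - 54\right)\right) - 4449 = \left(126 - 51\right) - 4449 = 75 - 4449 = -4374$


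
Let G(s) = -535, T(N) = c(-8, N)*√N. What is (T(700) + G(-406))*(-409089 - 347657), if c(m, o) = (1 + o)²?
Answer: 404859110 - 3718657411460*√7 ≈ -9.8382e+12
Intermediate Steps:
T(N) = √N*(1 + N)² (T(N) = (1 + N)²*√N = √N*(1 + N)²)
(T(700) + G(-406))*(-409089 - 347657) = (√700*(1 + 700)² - 535)*(-409089 - 347657) = ((10*√7)*701² - 535)*(-756746) = ((10*√7)*491401 - 535)*(-756746) = (4914010*√7 - 535)*(-756746) = (-535 + 4914010*√7)*(-756746) = 404859110 - 3718657411460*√7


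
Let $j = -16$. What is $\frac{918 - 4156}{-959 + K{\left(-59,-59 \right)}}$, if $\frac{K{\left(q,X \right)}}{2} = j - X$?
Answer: $\frac{3238}{873} \approx 3.709$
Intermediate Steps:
$K{\left(q,X \right)} = -32 - 2 X$ ($K{\left(q,X \right)} = 2 \left(-16 - X\right) = -32 - 2 X$)
$\frac{918 - 4156}{-959 + K{\left(-59,-59 \right)}} = \frac{918 - 4156}{-959 - -86} = - \frac{3238}{-959 + \left(-32 + 118\right)} = - \frac{3238}{-959 + 86} = - \frac{3238}{-873} = \left(-3238\right) \left(- \frac{1}{873}\right) = \frac{3238}{873}$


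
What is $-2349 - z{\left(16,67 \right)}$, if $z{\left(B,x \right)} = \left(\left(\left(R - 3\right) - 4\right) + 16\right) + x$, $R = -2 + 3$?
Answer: $-2426$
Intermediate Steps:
$R = 1$
$z{\left(B,x \right)} = 10 + x$ ($z{\left(B,x \right)} = \left(\left(\left(1 - 3\right) - 4\right) + 16\right) + x = \left(\left(-2 - 4\right) + 16\right) + x = \left(-6 + 16\right) + x = 10 + x$)
$-2349 - z{\left(16,67 \right)} = -2349 - \left(10 + 67\right) = -2349 - 77 = -2426$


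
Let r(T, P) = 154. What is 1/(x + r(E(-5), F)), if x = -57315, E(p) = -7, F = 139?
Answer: -1/57161 ≈ -1.7494e-5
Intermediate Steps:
1/(x + r(E(-5), F)) = 1/(-57315 + 154) = 1/(-57161) = -1/57161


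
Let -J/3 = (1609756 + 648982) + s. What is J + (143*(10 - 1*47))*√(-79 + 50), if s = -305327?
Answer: -5860233 - 5291*I*√29 ≈ -5.8602e+6 - 28493.0*I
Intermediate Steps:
J = -5860233 (J = -3*((1609756 + 648982) - 305327) = -3*(2258738 - 305327) = -3*1953411 = -5860233)
J + (143*(10 - 1*47))*√(-79 + 50) = -5860233 + (143*(10 - 1*47))*√(-79 + 50) = -5860233 + (143*(10 - 47))*√(-29) = -5860233 + (143*(-37))*(I*√29) = -5860233 - 5291*I*√29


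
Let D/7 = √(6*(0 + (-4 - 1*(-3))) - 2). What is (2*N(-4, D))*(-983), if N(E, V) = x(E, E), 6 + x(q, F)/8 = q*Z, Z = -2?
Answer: -31456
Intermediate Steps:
x(q, F) = -48 - 16*q (x(q, F) = -48 + 8*(q*(-2)) = -48 + 8*(-2*q) = -48 - 16*q)
D = 14*I*√2 (D = 7*√(6*(0 + (-4 - 1*(-3))) - 2) = 7*√(6*(0 + (-4 + 3)) - 2) = 7*√(6*(0 - 1) - 2) = 7*√(6*(-1) - 2) = 7*√(-6 - 2) = 7*√(-8) = 7*(2*I*√2) = 14*I*√2 ≈ 19.799*I)
N(E, V) = -48 - 16*E
(2*N(-4, D))*(-983) = (2*(-48 - 16*(-4)))*(-983) = (2*(-48 + 64))*(-983) = (2*16)*(-983) = 32*(-983) = -31456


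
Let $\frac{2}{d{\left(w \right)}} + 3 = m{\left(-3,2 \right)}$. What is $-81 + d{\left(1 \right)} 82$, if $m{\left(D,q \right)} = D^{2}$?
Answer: $- \frac{161}{3} \approx -53.667$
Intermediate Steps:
$d{\left(w \right)} = \frac{1}{3}$ ($d{\left(w \right)} = \frac{2}{-3 + \left(-3\right)^{2}} = \frac{2}{-3 + 9} = \frac{2}{6} = 2 \cdot \frac{1}{6} = \frac{1}{3}$)
$-81 + d{\left(1 \right)} 82 = -81 + \frac{1}{3} \cdot 82 = -81 + \frac{82}{3} = - \frac{161}{3}$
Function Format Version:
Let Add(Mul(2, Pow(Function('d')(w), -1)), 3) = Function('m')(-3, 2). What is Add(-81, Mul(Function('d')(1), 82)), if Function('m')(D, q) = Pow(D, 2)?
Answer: Rational(-161, 3) ≈ -53.667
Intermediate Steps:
Function('d')(w) = Rational(1, 3) (Function('d')(w) = Mul(2, Pow(Add(-3, Pow(-3, 2)), -1)) = Mul(2, Pow(Add(-3, 9), -1)) = Mul(2, Pow(6, -1)) = Mul(2, Rational(1, 6)) = Rational(1, 3))
Add(-81, Mul(Function('d')(1), 82)) = Add(-81, Mul(Rational(1, 3), 82)) = Add(-81, Rational(82, 3)) = Rational(-161, 3)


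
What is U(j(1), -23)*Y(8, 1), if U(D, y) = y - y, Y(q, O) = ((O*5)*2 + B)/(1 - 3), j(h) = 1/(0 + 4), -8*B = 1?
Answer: 0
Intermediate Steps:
B = -⅛ (B = -⅛*1 = -⅛ ≈ -0.12500)
j(h) = ¼ (j(h) = 1/4 = ¼)
Y(q, O) = 1/16 - 5*O (Y(q, O) = ((O*5)*2 - ⅛)/(1 - 3) = ((5*O)*2 - ⅛)/(-2) = (10*O - ⅛)*(-½) = (-⅛ + 10*O)*(-½) = 1/16 - 5*O)
U(D, y) = 0
U(j(1), -23)*Y(8, 1) = 0*(1/16 - 5*1) = 0*(1/16 - 5) = 0*(-79/16) = 0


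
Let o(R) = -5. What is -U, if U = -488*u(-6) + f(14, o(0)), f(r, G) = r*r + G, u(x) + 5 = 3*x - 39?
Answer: -30447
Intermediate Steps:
u(x) = -44 + 3*x (u(x) = -5 + (3*x - 39) = -5 + (-39 + 3*x) = -44 + 3*x)
f(r, G) = G + r² (f(r, G) = r² + G = G + r²)
U = 30447 (U = -488*(-44 + 3*(-6)) + (-5 + 14²) = -488*(-44 - 18) + (-5 + 196) = -488*(-62) + 191 = 30256 + 191 = 30447)
-U = -1*30447 = -30447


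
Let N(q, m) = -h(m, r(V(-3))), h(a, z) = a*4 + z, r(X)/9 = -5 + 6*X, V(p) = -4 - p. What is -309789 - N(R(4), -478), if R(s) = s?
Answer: -311800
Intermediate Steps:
r(X) = -45 + 54*X (r(X) = 9*(-5 + 6*X) = -45 + 54*X)
h(a, z) = z + 4*a (h(a, z) = 4*a + z = z + 4*a)
N(q, m) = 99 - 4*m (N(q, m) = -((-45 + 54*(-4 - 1*(-3))) + 4*m) = -((-45 + 54*(-4 + 3)) + 4*m) = -((-45 + 54*(-1)) + 4*m) = -((-45 - 54) + 4*m) = -(-99 + 4*m) = 99 - 4*m)
-309789 - N(R(4), -478) = -309789 - (99 - 4*(-478)) = -309789 - (99 + 1912) = -309789 - 1*2011 = -309789 - 2011 = -311800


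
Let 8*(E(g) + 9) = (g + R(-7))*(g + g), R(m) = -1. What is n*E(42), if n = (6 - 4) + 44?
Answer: 19389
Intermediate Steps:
n = 46 (n = 2 + 44 = 46)
E(g) = -9 + g*(-1 + g)/4 (E(g) = -9 + ((g - 1)*(g + g))/8 = -9 + ((-1 + g)*(2*g))/8 = -9 + (2*g*(-1 + g))/8 = -9 + g*(-1 + g)/4)
n*E(42) = 46*(-9 - ¼*42 + (¼)*42²) = 46*(-9 - 21/2 + (¼)*1764) = 46*(-9 - 21/2 + 441) = 46*(843/2) = 19389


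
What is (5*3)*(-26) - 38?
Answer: -428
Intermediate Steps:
(5*3)*(-26) - 38 = 15*(-26) - 38 = -390 - 38 = -428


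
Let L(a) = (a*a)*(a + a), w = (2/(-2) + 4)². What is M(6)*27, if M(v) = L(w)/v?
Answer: 6561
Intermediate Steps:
w = 9 (w = (2*(-½) + 4)² = (-1 + 4)² = 3² = 9)
L(a) = 2*a³ (L(a) = a²*(2*a) = 2*a³)
M(v) = 1458/v (M(v) = (2*9³)/v = (2*729)/v = 1458/v)
M(6)*27 = (1458/6)*27 = (1458*(⅙))*27 = 243*27 = 6561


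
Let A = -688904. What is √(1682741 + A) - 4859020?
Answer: -4859020 + √993837 ≈ -4.8580e+6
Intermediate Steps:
√(1682741 + A) - 4859020 = √(1682741 - 688904) - 4859020 = √993837 - 4859020 = -4859020 + √993837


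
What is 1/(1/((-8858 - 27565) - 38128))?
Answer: -74551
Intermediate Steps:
1/(1/((-8858 - 27565) - 38128)) = 1/(1/(-36423 - 38128)) = 1/(1/(-74551)) = 1/(-1/74551) = -74551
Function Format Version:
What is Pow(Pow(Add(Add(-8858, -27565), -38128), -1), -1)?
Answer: -74551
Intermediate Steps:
Pow(Pow(Add(Add(-8858, -27565), -38128), -1), -1) = Pow(Pow(Add(-36423, -38128), -1), -1) = Pow(Pow(-74551, -1), -1) = Pow(Rational(-1, 74551), -1) = -74551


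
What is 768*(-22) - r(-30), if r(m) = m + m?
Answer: -16836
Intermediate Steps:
r(m) = 2*m
768*(-22) - r(-30) = 768*(-22) - 2*(-30) = -16896 - 1*(-60) = -16896 + 60 = -16836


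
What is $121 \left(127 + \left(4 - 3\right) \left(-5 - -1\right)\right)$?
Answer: $14883$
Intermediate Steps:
$121 \left(127 + \left(4 - 3\right) \left(-5 - -1\right)\right) = 121 \left(127 + 1 \left(-5 + 1\right)\right) = 121 \left(127 + 1 \left(-4\right)\right) = 121 \left(127 - 4\right) = 121 \cdot 123 = 14883$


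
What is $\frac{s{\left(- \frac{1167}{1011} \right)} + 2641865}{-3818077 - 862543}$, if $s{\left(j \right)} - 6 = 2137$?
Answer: $- \frac{661002}{1170155} \approx -0.56488$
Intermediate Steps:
$s{\left(j \right)} = 2143$ ($s{\left(j \right)} = 6 + 2137 = 2143$)
$\frac{s{\left(- \frac{1167}{1011} \right)} + 2641865}{-3818077 - 862543} = \frac{2143 + 2641865}{-3818077 - 862543} = \frac{2644008}{-4680620} = 2644008 \left(- \frac{1}{4680620}\right) = - \frac{661002}{1170155}$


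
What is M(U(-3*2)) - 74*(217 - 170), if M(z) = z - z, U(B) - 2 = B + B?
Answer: -3478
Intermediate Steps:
U(B) = 2 + 2*B (U(B) = 2 + (B + B) = 2 + 2*B)
M(z) = 0
M(U(-3*2)) - 74*(217 - 170) = 0 - 74*(217 - 170) = 0 - 74*47 = 0 - 3478 = -3478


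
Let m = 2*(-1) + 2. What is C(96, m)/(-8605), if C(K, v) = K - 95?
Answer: -1/8605 ≈ -0.00011621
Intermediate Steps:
m = 0 (m = -2 + 2 = 0)
C(K, v) = -95 + K
C(96, m)/(-8605) = (-95 + 96)/(-8605) = 1*(-1/8605) = -1/8605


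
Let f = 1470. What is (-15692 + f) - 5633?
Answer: -19855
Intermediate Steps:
(-15692 + f) - 5633 = (-15692 + 1470) - 5633 = -14222 - 5633 = -19855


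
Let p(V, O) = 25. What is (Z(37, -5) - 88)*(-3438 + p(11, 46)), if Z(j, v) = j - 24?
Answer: 255975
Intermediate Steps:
Z(j, v) = -24 + j
(Z(37, -5) - 88)*(-3438 + p(11, 46)) = ((-24 + 37) - 88)*(-3438 + 25) = (13 - 88)*(-3413) = -75*(-3413) = 255975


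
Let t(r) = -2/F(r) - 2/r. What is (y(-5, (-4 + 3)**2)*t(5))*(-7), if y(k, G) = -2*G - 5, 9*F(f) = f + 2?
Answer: -728/5 ≈ -145.60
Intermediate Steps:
F(f) = 2/9 + f/9 (F(f) = (f + 2)/9 = (2 + f)/9 = 2/9 + f/9)
y(k, G) = -5 - 2*G
t(r) = -2/r - 2/(2/9 + r/9) (t(r) = -2/(2/9 + r/9) - 2/r = -2/r - 2/(2/9 + r/9))
(y(-5, (-4 + 3)**2)*t(5))*(-7) = ((-5 - 2*(-4 + 3)**2)*(4*(-1 - 5*5)/(5*(2 + 5))))*(-7) = ((-5 - 2*(-1)**2)*(4*(1/5)*(-1 - 25)/7))*(-7) = ((-5 - 2*1)*(4*(1/5)*(1/7)*(-26)))*(-7) = ((-5 - 2)*(-104/35))*(-7) = -7*(-104/35)*(-7) = (104/5)*(-7) = -728/5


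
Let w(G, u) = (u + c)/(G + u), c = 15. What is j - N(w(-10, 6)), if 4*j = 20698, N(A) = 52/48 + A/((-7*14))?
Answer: 869125/168 ≈ 5173.4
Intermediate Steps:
w(G, u) = (15 + u)/(G + u) (w(G, u) = (u + 15)/(G + u) = (15 + u)/(G + u))
N(A) = 13/12 - A/98 (N(A) = 52*(1/48) + A/(-98) = 13/12 + A*(-1/98) = 13/12 - A/98)
j = 10349/2 (j = (1/4)*20698 = 10349/2 ≈ 5174.5)
j - N(w(-10, 6)) = 10349/2 - (13/12 - (15 + 6)/(98*(-10 + 6))) = 10349/2 - (13/12 - 21/(98*(-4))) = 10349/2 - (13/12 - (-1)*21/392) = 10349/2 - (13/12 - 1/98*(-21/4)) = 10349/2 - (13/12 + 3/56) = 10349/2 - 1*191/168 = 10349/2 - 191/168 = 869125/168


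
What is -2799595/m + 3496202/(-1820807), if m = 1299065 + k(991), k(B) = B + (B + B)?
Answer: -9649710032841/2370759904666 ≈ -4.0703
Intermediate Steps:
k(B) = 3*B (k(B) = B + 2*B = 3*B)
m = 1302038 (m = 1299065 + 3*991 = 1299065 + 2973 = 1302038)
-2799595/m + 3496202/(-1820807) = -2799595/1302038 + 3496202/(-1820807) = -2799595*1/1302038 + 3496202*(-1/1820807) = -2799595/1302038 - 3496202/1820807 = -9649710032841/2370759904666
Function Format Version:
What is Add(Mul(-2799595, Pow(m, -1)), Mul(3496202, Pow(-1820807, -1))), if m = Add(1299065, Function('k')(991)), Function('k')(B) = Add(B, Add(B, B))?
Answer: Rational(-9649710032841, 2370759904666) ≈ -4.0703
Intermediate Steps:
Function('k')(B) = Mul(3, B) (Function('k')(B) = Add(B, Mul(2, B)) = Mul(3, B))
m = 1302038 (m = Add(1299065, Mul(3, 991)) = Add(1299065, 2973) = 1302038)
Add(Mul(-2799595, Pow(m, -1)), Mul(3496202, Pow(-1820807, -1))) = Add(Mul(-2799595, Pow(1302038, -1)), Mul(3496202, Pow(-1820807, -1))) = Add(Mul(-2799595, Rational(1, 1302038)), Mul(3496202, Rational(-1, 1820807))) = Add(Rational(-2799595, 1302038), Rational(-3496202, 1820807)) = Rational(-9649710032841, 2370759904666)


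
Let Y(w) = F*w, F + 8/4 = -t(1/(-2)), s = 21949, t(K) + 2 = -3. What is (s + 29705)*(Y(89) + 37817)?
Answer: 1967190936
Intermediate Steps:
t(K) = -5 (t(K) = -2 - 3 = -5)
F = 3 (F = -2 - 1*(-5) = -2 + 5 = 3)
Y(w) = 3*w
(s + 29705)*(Y(89) + 37817) = (21949 + 29705)*(3*89 + 37817) = 51654*(267 + 37817) = 51654*38084 = 1967190936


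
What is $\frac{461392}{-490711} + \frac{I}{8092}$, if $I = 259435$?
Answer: $\frac{123574024221}{3970833412} \approx 31.12$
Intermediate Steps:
$\frac{461392}{-490711} + \frac{I}{8092} = \frac{461392}{-490711} + \frac{259435}{8092} = 461392 \left(- \frac{1}{490711}\right) + 259435 \cdot \frac{1}{8092} = - \frac{461392}{490711} + \frac{259435}{8092} = \frac{123574024221}{3970833412}$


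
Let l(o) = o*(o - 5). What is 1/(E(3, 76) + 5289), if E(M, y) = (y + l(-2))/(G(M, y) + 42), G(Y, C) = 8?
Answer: 5/26454 ≈ 0.00018901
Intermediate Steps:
l(o) = o*(-5 + o)
E(M, y) = 7/25 + y/50 (E(M, y) = (y - 2*(-5 - 2))/(8 + 42) = (y - 2*(-7))/50 = (y + 14)*(1/50) = (14 + y)*(1/50) = 7/25 + y/50)
1/(E(3, 76) + 5289) = 1/((7/25 + (1/50)*76) + 5289) = 1/((7/25 + 38/25) + 5289) = 1/(9/5 + 5289) = 1/(26454/5) = 5/26454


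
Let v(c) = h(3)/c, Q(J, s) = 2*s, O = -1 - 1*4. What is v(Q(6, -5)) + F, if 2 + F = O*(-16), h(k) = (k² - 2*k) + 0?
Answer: 777/10 ≈ 77.700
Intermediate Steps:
h(k) = k² - 2*k
O = -5 (O = -1 - 4 = -5)
v(c) = 3/c (v(c) = (3*(-2 + 3))/c = (3*1)/c = 3/c)
F = 78 (F = -2 - 5*(-16) = -2 + 80 = 78)
v(Q(6, -5)) + F = 3/((2*(-5))) + 78 = 3/(-10) + 78 = 3*(-⅒) + 78 = -3/10 + 78 = 777/10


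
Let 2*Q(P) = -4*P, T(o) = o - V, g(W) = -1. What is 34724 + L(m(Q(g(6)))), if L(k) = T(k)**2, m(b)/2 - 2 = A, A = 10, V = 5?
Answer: 35085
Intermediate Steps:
T(o) = -5 + o (T(o) = o - 1*5 = o - 5 = -5 + o)
Q(P) = -2*P (Q(P) = (-4*P)/2 = -2*P)
m(b) = 24 (m(b) = 4 + 2*10 = 4 + 20 = 24)
L(k) = (-5 + k)**2
34724 + L(m(Q(g(6)))) = 34724 + (-5 + 24)**2 = 34724 + 19**2 = 34724 + 361 = 35085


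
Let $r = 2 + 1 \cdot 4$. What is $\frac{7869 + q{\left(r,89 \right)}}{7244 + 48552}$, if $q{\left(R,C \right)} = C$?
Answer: $\frac{3979}{27898} \approx 0.14263$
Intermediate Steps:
$r = 6$ ($r = 2 + 4 = 6$)
$\frac{7869 + q{\left(r,89 \right)}}{7244 + 48552} = \frac{7869 + 89}{7244 + 48552} = \frac{7958}{55796} = 7958 \cdot \frac{1}{55796} = \frac{3979}{27898}$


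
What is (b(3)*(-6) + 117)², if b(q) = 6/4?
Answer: 11664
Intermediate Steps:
b(q) = 3/2 (b(q) = 6*(¼) = 3/2)
(b(3)*(-6) + 117)² = ((3/2)*(-6) + 117)² = (-9 + 117)² = 108² = 11664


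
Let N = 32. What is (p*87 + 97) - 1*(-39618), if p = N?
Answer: 42499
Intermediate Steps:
p = 32
(p*87 + 97) - 1*(-39618) = (32*87 + 97) - 1*(-39618) = (2784 + 97) + 39618 = 2881 + 39618 = 42499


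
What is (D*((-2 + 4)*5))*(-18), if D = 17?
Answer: -3060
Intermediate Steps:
(D*((-2 + 4)*5))*(-18) = (17*((-2 + 4)*5))*(-18) = (17*(2*5))*(-18) = (17*10)*(-18) = 170*(-18) = -3060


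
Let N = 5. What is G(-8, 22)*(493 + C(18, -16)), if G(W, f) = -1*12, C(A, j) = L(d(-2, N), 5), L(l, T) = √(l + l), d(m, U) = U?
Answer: -5916 - 12*√10 ≈ -5953.9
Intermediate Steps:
L(l, T) = √2*√l (L(l, T) = √(2*l) = √2*√l)
C(A, j) = √10 (C(A, j) = √2*√5 = √10)
G(W, f) = -12
G(-8, 22)*(493 + C(18, -16)) = -12*(493 + √10) = -5916 - 12*√10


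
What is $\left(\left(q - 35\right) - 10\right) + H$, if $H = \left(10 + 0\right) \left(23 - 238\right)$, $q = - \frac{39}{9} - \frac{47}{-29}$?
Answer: $- \frac{191201}{87} \approx -2197.7$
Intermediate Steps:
$q = - \frac{236}{87}$ ($q = \left(-39\right) \frac{1}{9} - - \frac{47}{29} = - \frac{13}{3} + \frac{47}{29} = - \frac{236}{87} \approx -2.7126$)
$H = -2150$ ($H = 10 \left(-215\right) = -2150$)
$\left(\left(q - 35\right) - 10\right) + H = \left(\left(- \frac{236}{87} - 35\right) - 10\right) - 2150 = \left(- \frac{3281}{87} - 10\right) - 2150 = - \frac{4151}{87} - 2150 = - \frac{191201}{87}$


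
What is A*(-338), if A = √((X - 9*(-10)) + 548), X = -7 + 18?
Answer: -338*√649 ≈ -8610.7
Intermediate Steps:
X = 11
A = √649 (A = √((11 - 9*(-10)) + 548) = √((11 + 90) + 548) = √(101 + 548) = √649 ≈ 25.475)
A*(-338) = √649*(-338) = -338*√649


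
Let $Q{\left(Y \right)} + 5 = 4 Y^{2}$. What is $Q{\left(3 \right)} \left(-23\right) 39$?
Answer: $-27807$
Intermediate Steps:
$Q{\left(Y \right)} = -5 + 4 Y^{2}$
$Q{\left(3 \right)} \left(-23\right) 39 = \left(-5 + 4 \cdot 3^{2}\right) \left(-23\right) 39 = \left(-5 + 4 \cdot 9\right) \left(-23\right) 39 = \left(-5 + 36\right) \left(-23\right) 39 = 31 \left(-23\right) 39 = \left(-713\right) 39 = -27807$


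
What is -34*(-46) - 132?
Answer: 1432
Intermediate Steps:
-34*(-46) - 132 = 1564 - 132 = 1432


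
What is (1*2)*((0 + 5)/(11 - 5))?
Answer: 5/3 ≈ 1.6667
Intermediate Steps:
(1*2)*((0 + 5)/(11 - 5)) = 2*(5/6) = 5/3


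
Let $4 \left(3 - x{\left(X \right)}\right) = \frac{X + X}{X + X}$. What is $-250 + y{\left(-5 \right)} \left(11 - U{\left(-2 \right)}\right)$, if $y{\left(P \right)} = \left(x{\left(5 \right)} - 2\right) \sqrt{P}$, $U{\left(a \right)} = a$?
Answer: $-250 + \frac{39 i \sqrt{5}}{4} \approx -250.0 + 21.802 i$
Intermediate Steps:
$x{\left(X \right)} = \frac{11}{4}$ ($x{\left(X \right)} = 3 - \frac{\left(X + X\right) \frac{1}{X + X}}{4} = 3 - \frac{2 X \frac{1}{2 X}}{4} = 3 - \frac{1}{4} = \frac{11}{4}$)
$y{\left(P \right)} = \frac{3 \sqrt{P}}{4}$ ($y{\left(P \right)} = \left(\frac{11}{4} - 2\right) \sqrt{P} = \frac{3 \sqrt{P}}{4}$)
$-250 + y{\left(-5 \right)} \left(11 - U{\left(-2 \right)}\right) = -250 + \frac{3 \sqrt{-5}}{4} \left(11 - -2\right) = -250 + \frac{3 i \sqrt{5}}{4} \left(11 + 2\right) = -250 + \frac{3 i \sqrt{5}}{4} \cdot 13 = -250 + \frac{39 i \sqrt{5}}{4}$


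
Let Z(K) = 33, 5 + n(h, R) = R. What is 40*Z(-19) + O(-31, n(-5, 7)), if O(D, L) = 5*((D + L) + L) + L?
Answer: 1187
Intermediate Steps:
n(h, R) = -5 + R
O(D, L) = 5*D + 11*L (O(D, L) = 5*(D + 2*L) + L = (5*D + 10*L) + L = 5*D + 11*L)
40*Z(-19) + O(-31, n(-5, 7)) = 40*33 + (5*(-31) + 11*(-5 + 7)) = 1320 + (-155 + 11*2) = 1320 + (-155 + 22) = 1320 - 133 = 1187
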